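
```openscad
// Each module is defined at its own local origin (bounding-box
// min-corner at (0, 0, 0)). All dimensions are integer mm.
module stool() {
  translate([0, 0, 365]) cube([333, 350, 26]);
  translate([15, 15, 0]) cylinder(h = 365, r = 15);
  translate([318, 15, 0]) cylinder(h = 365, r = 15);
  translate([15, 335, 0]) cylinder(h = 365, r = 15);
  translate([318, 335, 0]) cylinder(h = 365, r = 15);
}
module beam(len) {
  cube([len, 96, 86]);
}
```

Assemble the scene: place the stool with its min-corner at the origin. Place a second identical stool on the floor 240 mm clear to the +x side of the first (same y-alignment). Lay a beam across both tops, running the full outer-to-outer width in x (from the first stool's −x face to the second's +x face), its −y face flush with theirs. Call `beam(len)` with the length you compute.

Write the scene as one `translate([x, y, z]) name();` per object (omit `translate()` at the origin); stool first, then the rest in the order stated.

stool();
translate([573, 0, 0]) stool();
translate([0, 0, 391]) beam(906);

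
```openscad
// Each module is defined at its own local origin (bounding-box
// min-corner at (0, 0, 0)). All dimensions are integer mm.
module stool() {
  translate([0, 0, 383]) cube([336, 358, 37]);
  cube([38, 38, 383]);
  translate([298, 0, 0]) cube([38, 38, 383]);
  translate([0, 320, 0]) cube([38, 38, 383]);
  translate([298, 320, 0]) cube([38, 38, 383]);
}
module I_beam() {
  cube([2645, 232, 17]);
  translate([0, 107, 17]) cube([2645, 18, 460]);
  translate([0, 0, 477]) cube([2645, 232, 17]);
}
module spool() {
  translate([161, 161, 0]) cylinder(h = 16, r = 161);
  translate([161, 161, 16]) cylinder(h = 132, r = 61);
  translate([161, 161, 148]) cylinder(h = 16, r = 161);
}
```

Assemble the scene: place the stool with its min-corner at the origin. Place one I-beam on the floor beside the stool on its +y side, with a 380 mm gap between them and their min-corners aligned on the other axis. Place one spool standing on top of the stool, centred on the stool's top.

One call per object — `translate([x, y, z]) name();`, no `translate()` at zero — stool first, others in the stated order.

stool();
translate([0, 738, 0]) I_beam();
translate([7, 18, 420]) spool();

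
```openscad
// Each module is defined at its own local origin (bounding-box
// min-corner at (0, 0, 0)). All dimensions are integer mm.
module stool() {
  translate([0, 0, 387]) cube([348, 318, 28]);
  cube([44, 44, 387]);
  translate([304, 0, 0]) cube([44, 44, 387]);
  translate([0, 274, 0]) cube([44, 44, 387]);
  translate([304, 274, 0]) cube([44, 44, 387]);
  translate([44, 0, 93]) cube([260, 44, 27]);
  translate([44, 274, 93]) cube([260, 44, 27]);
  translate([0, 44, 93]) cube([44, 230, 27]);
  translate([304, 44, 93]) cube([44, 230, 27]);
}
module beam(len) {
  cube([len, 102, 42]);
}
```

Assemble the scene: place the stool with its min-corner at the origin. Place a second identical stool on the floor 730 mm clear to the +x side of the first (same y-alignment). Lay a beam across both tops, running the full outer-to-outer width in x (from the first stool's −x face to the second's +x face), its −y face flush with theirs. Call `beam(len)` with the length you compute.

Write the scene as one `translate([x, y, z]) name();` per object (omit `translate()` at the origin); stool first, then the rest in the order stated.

stool();
translate([1078, 0, 0]) stool();
translate([0, 0, 415]) beam(1426);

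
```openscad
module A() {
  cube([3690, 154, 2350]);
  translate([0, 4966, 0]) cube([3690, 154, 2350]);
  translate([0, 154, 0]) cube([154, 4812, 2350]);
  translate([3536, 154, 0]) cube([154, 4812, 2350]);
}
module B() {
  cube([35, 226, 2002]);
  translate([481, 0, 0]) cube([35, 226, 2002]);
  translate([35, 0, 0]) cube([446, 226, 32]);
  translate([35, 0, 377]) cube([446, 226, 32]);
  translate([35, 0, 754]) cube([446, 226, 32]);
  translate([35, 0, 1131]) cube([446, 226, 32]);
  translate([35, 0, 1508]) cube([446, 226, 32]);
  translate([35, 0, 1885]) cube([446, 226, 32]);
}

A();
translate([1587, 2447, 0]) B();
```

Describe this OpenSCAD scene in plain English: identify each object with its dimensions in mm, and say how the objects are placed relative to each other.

A is a box-shaped house frame (walls only): outside footprint 3690×5120 mm, wall height 2350 mm, wall thickness 154 mm. The two y-facing walls run the full x-width; the two x-facing walls fit between the inner faces of the y-facing walls.

B is an open bookshelf. Two side panels, each 35 mm thick, 226 mm deep and 2002 mm tall, stand 516 mm apart (outside-to-outside). Between them sit 6 shelves, each 32 mm thick and 226 mm deep, spanning the full gap between the sides. The bottom shelf rests on the floor (its underside at z = 0) and the clear gap between one shelf's top and the next shelf's underside is 345 mm.

The bookshelf sits inside the house frame, centred.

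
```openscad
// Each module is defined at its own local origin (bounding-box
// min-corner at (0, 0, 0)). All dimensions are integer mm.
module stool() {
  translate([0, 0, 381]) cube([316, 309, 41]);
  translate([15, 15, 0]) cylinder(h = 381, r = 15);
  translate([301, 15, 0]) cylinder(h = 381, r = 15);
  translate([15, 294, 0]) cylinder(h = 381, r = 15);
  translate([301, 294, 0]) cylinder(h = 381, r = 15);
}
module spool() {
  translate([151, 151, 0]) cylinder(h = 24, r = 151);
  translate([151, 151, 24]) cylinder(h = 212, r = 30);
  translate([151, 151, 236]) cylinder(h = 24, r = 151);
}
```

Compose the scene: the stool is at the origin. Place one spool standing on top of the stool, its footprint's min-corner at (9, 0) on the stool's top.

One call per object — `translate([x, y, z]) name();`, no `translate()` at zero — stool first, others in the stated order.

stool();
translate([9, 0, 422]) spool();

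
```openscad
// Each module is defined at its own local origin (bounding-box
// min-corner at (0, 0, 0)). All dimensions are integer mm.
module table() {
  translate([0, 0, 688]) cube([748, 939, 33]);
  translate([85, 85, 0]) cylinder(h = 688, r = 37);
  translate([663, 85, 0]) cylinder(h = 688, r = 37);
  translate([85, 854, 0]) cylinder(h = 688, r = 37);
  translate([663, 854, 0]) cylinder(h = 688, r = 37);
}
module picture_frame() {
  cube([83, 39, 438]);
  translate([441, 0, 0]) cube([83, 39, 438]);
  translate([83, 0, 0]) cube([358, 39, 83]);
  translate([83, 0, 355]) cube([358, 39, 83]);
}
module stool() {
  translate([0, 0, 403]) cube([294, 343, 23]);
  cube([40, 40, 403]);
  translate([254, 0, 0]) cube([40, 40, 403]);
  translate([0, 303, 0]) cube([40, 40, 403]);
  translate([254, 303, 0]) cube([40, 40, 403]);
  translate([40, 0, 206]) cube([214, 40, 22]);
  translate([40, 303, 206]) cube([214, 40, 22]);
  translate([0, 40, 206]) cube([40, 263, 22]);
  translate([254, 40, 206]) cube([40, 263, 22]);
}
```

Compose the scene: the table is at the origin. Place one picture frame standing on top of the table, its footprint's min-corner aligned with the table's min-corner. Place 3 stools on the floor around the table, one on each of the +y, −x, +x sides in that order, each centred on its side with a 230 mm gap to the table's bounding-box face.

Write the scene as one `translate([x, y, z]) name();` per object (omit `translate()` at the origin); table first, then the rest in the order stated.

table();
translate([0, 0, 721]) picture_frame();
translate([227, 1169, 0]) stool();
translate([-524, 298, 0]) stool();
translate([978, 298, 0]) stool();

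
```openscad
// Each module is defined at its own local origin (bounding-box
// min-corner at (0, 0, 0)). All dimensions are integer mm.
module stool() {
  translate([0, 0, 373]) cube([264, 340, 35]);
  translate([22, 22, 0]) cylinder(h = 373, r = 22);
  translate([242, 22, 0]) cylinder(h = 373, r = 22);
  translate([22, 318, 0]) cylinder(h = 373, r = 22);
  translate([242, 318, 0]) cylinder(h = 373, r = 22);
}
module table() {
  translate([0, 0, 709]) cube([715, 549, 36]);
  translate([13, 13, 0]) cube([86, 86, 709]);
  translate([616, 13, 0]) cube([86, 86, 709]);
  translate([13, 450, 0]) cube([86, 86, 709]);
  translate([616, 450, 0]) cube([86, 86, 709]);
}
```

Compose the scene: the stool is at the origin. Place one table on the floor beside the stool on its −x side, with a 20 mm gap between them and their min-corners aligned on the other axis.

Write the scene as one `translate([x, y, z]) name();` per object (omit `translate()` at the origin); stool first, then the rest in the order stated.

stool();
translate([-735, 0, 0]) table();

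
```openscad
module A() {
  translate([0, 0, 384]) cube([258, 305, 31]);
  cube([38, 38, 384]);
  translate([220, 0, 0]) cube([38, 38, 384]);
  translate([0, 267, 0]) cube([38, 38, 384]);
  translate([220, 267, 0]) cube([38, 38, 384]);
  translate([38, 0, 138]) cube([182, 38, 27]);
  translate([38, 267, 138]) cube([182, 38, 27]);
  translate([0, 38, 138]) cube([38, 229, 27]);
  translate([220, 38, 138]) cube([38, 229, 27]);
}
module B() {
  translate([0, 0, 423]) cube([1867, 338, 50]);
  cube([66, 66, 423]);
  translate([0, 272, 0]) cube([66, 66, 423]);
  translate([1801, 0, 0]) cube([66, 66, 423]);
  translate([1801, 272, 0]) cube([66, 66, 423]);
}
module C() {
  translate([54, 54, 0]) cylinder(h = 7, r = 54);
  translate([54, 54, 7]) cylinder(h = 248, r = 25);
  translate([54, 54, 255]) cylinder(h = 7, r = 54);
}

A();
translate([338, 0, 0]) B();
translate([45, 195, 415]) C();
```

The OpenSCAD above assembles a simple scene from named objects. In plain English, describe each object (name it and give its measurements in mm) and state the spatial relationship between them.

A is a four-legged stool. The seat is 258×305 mm, 31 mm thick, top at z = 415 mm. It stands on four square legs, each 38×38 mm in cross-section, from z = 0 to the seat underside, each flush with a corner of the seat. Four stretchers, 38 mm wide and 27 mm tall, connect adjacent legs with their undersides at z = 138 mm, each running between the inner faces of the legs it joins and aligned with the legs' outer faces on the other axis.

B is a bench: a 1867×338 mm seat slab, 50 mm thick, top at z = 473 mm, on four 66×66 mm square legs flush with the seat corners and standing on z = 0.

C is a spool: two coaxial disc flanges of radius 54 mm and thickness 7 mm, joined by a core cylinder of radius 25 mm and height 248 mm. The lower flange rests on z = 0 and the three cylinders share a vertical axis.

The bench is on the floor beside the stool on its +x side. The spool is on top of the stool.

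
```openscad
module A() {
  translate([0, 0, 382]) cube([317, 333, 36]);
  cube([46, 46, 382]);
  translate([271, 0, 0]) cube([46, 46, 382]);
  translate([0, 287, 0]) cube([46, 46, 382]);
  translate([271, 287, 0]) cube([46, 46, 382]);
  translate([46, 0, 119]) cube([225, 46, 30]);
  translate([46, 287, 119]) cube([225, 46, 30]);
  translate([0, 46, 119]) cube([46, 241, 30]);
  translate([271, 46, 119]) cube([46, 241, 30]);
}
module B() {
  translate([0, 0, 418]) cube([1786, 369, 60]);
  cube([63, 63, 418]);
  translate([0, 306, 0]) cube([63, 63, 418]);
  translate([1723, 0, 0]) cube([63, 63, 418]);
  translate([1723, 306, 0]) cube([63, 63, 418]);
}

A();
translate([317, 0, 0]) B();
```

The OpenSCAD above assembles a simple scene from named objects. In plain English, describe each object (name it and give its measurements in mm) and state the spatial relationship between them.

A is a four-legged stool. The seat is 317×333 mm, 36 mm thick, top at z = 418 mm. It stands on four square legs, each 46×46 mm in cross-section, from z = 0 to the seat underside, each flush with a corner of the seat. Four stretchers, 46 mm wide and 30 mm tall, connect adjacent legs with their undersides at z = 119 mm, each running between the inner faces of the legs it joins and aligned with the legs' outer faces on the other axis.

B is a bench: a 1786×369 mm seat slab, 60 mm thick, top at z = 478 mm, on four 63×63 mm square legs flush with the seat corners and standing on z = 0.

The bench is against the stool's +x side, with their −y faces flush.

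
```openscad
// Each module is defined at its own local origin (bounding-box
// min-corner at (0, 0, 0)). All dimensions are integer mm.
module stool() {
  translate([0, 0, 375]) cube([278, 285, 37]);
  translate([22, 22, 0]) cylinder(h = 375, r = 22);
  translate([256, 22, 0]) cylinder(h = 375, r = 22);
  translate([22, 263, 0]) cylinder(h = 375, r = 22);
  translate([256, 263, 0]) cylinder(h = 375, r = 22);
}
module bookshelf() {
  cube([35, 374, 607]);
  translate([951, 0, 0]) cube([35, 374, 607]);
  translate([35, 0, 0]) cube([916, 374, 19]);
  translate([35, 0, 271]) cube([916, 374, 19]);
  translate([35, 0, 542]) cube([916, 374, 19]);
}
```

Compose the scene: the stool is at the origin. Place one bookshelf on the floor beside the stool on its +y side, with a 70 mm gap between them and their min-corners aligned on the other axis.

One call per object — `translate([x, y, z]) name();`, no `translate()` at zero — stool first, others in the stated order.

stool();
translate([0, 355, 0]) bookshelf();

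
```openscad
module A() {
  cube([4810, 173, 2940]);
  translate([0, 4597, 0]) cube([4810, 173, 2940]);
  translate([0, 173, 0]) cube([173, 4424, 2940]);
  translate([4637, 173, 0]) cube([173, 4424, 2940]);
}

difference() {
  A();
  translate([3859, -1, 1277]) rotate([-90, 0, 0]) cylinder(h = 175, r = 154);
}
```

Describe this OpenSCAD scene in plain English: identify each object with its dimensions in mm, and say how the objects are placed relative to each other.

A is the wall frame of a small rectangular building: four walls, each 2940 mm tall and 173 mm thick, enclosing a footprint 4810 mm (x) by 4770 mm (y) outside-to-outside, with no floor or roof. The front and back walls (the −y and +y sides) span the full width; the two side walls fit between them.

The house frame has a circular hole of radius 154 mm through its front wall, centred at (x = 3859, z = 1277).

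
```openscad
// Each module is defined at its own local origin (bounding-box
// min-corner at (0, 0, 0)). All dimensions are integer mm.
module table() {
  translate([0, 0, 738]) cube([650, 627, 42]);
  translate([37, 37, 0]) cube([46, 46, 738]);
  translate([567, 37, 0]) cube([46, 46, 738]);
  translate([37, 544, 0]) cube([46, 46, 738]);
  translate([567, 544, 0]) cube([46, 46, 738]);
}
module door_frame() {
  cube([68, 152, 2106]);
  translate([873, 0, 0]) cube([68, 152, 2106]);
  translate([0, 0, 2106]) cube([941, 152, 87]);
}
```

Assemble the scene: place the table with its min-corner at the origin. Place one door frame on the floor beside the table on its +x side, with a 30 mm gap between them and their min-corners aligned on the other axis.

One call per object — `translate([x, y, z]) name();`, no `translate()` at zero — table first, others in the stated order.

table();
translate([680, 0, 0]) door_frame();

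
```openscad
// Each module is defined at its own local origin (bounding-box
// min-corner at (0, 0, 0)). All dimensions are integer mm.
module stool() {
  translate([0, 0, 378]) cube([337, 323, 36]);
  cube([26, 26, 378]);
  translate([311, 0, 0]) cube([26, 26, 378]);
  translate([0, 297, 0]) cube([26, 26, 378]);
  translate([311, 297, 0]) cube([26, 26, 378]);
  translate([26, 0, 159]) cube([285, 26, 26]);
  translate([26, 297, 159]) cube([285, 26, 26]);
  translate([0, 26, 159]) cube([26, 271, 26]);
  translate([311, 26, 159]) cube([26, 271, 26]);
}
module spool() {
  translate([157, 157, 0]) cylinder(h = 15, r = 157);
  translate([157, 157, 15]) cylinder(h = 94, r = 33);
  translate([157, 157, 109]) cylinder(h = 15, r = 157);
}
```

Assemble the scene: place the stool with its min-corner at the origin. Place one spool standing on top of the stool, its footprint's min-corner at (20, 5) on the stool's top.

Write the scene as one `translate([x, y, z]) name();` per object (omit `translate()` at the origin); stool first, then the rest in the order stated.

stool();
translate([20, 5, 414]) spool();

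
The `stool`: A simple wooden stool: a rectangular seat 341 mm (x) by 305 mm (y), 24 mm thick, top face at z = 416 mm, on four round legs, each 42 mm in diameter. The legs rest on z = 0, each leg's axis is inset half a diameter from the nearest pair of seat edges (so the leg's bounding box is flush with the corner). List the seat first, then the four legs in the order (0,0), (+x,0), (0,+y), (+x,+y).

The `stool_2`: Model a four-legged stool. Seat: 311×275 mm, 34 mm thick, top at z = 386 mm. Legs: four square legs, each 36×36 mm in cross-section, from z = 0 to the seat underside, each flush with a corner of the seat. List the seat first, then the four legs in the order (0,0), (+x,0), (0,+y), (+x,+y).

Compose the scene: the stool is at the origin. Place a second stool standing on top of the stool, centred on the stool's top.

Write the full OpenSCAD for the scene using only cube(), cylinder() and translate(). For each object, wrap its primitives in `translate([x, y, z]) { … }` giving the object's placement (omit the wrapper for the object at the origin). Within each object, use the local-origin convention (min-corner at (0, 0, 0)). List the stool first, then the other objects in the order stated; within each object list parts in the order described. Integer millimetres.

translate([0, 0, 392]) cube([341, 305, 24]);
translate([21, 21, 0]) cylinder(h = 392, r = 21);
translate([320, 21, 0]) cylinder(h = 392, r = 21);
translate([21, 284, 0]) cylinder(h = 392, r = 21);
translate([320, 284, 0]) cylinder(h = 392, r = 21);
translate([15, 15, 416]) {
  translate([0, 0, 352]) cube([311, 275, 34]);
  cube([36, 36, 352]);
  translate([275, 0, 0]) cube([36, 36, 352]);
  translate([0, 239, 0]) cube([36, 36, 352]);
  translate([275, 239, 0]) cube([36, 36, 352]);
}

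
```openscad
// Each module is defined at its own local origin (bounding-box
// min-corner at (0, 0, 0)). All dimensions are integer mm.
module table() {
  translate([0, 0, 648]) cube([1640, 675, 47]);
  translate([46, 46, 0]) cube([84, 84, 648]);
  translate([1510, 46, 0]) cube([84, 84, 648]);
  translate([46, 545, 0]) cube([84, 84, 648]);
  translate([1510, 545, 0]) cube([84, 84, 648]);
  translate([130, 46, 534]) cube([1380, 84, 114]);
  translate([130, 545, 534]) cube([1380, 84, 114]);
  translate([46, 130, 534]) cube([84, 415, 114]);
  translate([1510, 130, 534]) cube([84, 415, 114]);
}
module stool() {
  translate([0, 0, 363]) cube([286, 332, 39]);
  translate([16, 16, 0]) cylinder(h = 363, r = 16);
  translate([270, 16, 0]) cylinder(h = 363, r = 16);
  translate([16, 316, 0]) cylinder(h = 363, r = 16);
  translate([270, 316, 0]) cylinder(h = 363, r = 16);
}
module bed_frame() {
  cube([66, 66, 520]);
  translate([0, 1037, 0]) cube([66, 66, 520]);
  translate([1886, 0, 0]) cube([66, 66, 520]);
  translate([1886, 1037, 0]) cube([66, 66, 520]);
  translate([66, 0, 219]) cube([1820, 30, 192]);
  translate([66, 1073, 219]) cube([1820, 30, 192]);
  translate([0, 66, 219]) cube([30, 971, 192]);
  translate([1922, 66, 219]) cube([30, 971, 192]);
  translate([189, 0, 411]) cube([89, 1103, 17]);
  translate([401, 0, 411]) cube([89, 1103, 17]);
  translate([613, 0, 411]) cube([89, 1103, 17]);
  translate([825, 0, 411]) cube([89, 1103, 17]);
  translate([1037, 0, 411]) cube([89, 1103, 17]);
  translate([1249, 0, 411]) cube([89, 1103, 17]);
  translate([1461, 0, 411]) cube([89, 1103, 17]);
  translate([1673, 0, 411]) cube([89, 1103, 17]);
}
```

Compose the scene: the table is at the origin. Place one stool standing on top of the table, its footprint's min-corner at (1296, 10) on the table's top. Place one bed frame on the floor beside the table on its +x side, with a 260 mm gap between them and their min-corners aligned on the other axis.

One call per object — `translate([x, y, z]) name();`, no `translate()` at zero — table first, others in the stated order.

table();
translate([1296, 10, 695]) stool();
translate([1900, 0, 0]) bed_frame();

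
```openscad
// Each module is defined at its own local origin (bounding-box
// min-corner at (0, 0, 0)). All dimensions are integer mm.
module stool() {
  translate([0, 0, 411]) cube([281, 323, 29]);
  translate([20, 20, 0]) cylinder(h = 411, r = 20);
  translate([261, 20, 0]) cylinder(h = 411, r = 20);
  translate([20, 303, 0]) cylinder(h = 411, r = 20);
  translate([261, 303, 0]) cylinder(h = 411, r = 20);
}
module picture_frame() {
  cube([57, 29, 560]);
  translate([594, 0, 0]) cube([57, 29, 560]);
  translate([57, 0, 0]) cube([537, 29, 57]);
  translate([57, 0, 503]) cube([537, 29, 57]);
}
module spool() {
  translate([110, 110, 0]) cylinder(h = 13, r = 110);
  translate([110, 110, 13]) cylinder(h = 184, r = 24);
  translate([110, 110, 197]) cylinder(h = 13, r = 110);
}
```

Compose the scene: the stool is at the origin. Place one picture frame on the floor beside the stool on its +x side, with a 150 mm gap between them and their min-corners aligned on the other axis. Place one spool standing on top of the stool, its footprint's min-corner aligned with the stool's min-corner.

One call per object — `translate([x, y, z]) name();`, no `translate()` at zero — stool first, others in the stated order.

stool();
translate([431, 0, 0]) picture_frame();
translate([0, 0, 440]) spool();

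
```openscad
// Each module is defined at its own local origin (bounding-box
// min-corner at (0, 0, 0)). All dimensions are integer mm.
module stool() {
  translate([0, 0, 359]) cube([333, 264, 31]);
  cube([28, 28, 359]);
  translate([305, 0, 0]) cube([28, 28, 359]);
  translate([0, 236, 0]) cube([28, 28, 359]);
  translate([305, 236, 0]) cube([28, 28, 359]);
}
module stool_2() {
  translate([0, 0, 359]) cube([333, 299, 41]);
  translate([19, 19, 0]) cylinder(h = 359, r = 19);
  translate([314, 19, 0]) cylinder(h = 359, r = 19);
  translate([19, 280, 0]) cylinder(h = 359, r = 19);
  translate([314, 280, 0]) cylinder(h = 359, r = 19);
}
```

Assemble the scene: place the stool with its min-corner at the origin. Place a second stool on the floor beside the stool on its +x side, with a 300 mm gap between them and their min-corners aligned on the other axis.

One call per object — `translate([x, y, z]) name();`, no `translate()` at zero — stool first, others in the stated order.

stool();
translate([633, 0, 0]) stool_2();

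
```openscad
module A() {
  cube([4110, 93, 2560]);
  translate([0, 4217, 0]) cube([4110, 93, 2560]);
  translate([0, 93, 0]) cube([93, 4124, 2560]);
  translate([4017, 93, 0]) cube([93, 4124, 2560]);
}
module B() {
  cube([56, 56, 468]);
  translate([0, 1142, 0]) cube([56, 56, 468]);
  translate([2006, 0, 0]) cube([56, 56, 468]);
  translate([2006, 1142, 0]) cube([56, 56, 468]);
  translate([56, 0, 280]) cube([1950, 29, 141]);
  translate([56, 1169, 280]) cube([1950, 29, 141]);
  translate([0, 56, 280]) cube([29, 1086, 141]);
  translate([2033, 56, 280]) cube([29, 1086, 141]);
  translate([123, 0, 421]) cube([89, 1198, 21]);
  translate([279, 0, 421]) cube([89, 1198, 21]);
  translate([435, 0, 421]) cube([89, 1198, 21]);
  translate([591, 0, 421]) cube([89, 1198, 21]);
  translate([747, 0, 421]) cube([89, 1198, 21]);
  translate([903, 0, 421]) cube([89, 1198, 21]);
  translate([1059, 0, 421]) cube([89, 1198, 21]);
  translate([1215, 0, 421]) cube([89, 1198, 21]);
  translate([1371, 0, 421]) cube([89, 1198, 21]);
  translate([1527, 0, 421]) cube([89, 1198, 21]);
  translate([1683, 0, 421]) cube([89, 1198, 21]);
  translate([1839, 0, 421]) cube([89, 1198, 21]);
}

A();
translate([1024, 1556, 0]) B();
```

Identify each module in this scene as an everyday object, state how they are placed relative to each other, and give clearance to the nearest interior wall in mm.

A is a house frame. B is a bed frame. The bed frame sits inside the house frame, centred. The clearance to the nearest interior wall is 931 mm.

Clearances: x = 931, y = 1463; minimum 931 mm.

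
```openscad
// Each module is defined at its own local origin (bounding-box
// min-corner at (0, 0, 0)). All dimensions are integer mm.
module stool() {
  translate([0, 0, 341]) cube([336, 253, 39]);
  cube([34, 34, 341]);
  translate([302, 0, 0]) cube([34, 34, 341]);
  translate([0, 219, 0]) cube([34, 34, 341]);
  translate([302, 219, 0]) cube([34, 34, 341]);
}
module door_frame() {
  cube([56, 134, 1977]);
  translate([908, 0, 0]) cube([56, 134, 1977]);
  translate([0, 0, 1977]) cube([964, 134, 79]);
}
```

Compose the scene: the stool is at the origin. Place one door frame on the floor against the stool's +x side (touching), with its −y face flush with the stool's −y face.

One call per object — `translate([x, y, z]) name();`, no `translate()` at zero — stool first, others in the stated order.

stool();
translate([336, 0, 0]) door_frame();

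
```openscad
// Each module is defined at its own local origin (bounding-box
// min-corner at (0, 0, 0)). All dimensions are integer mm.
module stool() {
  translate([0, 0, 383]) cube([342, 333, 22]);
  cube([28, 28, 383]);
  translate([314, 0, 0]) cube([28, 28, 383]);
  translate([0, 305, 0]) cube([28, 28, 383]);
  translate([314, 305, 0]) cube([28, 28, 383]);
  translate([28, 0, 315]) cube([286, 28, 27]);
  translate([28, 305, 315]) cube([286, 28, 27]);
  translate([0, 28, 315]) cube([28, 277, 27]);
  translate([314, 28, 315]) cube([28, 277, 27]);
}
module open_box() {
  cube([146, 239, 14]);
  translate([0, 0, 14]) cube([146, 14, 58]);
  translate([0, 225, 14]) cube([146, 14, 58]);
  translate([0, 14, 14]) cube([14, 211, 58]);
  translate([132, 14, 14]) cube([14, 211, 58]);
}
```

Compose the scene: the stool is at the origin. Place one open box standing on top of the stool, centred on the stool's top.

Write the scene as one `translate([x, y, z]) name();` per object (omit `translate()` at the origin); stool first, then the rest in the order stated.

stool();
translate([98, 47, 405]) open_box();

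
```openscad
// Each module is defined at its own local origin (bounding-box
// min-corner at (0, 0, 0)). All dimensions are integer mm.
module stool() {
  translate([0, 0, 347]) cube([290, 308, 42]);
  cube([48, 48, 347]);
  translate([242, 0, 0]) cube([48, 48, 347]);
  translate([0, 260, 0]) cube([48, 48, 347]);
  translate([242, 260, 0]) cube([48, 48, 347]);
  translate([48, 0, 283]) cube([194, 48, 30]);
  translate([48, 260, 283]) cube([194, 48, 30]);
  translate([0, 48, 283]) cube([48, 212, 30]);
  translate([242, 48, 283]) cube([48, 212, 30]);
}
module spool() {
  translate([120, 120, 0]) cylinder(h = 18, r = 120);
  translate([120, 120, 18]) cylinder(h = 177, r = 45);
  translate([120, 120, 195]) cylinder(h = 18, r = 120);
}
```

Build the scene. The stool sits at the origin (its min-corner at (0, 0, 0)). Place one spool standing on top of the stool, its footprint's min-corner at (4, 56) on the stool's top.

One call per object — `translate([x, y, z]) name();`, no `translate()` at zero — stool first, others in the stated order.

stool();
translate([4, 56, 389]) spool();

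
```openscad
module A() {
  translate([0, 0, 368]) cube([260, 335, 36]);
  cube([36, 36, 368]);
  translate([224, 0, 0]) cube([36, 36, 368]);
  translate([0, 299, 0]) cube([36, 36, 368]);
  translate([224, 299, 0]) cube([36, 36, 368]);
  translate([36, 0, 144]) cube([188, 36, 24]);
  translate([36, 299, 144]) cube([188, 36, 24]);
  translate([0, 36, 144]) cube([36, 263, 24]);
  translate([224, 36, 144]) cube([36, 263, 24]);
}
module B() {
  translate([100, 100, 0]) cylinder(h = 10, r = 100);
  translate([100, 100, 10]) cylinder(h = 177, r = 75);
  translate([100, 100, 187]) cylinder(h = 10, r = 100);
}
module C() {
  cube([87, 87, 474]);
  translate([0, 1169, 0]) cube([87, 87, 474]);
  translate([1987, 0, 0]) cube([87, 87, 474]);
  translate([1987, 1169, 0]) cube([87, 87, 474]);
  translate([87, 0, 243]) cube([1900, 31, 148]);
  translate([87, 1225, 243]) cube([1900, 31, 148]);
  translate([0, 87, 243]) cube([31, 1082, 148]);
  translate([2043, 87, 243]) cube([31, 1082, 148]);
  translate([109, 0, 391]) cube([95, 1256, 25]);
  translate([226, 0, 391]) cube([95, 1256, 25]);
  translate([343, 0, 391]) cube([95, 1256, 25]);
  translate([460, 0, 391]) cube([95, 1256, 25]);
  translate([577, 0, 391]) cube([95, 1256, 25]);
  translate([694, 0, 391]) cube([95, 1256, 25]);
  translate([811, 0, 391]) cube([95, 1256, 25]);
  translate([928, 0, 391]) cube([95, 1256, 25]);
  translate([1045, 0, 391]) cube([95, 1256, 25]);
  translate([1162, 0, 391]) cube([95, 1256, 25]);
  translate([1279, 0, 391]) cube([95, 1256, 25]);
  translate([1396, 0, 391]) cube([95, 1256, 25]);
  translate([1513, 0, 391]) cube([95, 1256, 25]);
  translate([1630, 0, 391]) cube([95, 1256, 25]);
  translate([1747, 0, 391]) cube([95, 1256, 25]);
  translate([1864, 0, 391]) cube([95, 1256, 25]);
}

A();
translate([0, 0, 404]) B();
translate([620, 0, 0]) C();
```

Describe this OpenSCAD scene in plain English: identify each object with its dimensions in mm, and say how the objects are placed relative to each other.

A is a simple wooden stool: a rectangular seat 260 mm (x) by 335 mm (y), 36 mm thick, top face at z = 404 mm, on four square legs, each 36×36 mm in cross-section. The legs rest on z = 0, each flush with a corner of the seat. Four stretchers, 36 mm wide and 24 mm tall, connect adjacent legs with their undersides at z = 144 mm, each running between the inner faces of the legs it joins and aligned with the legs' outer faces on the other axis.

B is a spool: two coaxial disc flanges of radius 100 mm and thickness 10 mm, joined by a core cylinder of radius 75 mm and height 177 mm. The lower flange rests on z = 0 and the three cylinders share a vertical axis.

C is a bed frame 2074 mm long (x) by 1256 mm wide (y). Four 87×87 mm corner posts, 474 mm tall, at the corners of the footprint. Four rails of 31 mm thickness and 148 mm height run between adjacent posts with their undersides at z = 243 mm, their outer faces flush with the outside of the frame (the two x-running rails run between the posts' inner faces; the two y-running rails run between the posts' inner faces). 16 slats, each 95 mm wide (x) and 25 mm thick, lie across the top of the two x-running rails, running the full 1256 mm width of the frame in y; the slats are evenly spaced along x between the inner faces of the end posts with equal gaps (rounded down to the nearest mm) at the −x end and between each pair — any rounding remainder accumulates at the +x end.

The spool is on top of the stool. The bed frame is on the floor beside the stool on its +x side.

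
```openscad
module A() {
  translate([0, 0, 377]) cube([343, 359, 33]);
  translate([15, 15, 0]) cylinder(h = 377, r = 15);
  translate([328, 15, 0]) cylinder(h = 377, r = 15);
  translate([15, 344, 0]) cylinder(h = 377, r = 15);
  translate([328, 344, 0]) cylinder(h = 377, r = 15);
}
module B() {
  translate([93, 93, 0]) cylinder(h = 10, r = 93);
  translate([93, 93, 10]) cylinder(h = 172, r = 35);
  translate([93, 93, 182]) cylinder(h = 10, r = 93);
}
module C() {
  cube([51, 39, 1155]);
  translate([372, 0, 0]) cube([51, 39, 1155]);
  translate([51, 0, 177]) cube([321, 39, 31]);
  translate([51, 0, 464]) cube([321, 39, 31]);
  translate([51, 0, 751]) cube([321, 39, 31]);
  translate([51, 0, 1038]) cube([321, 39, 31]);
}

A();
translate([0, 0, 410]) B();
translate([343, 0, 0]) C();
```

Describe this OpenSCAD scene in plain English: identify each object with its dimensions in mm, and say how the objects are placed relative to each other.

A is a four-legged stool. The seat is a 343×359×33 mm slab whose top surface is at z = 410 mm; four round legs, each 30 mm in diameter, run from the floor (z = 0) to the underside of the seat, each leg's axis is inset half a diameter from the nearest pair of seat edges (so the leg's bounding box is flush with the corner).

B is a spool: two coaxial disc flanges of radius 93 mm and thickness 10 mm, joined by a core cylinder of radius 35 mm and height 172 mm. The lower flange rests on z = 0 and the three cylinders share a vertical axis.

C is a wooden ladder with two side rails of 51×39 mm section and 1155 mm height, set 423 mm apart overall. Between them run 4 rectangular rungs (39 mm deep, 31 mm thick), front faces flush with the rails' −y face. The bottom of the first rung is 177 mm above the floor and each subsequent rung is 287 mm higher than the one below.

The spool is on top of the stool. The ladder is against the stool's +x side, with their −y faces flush.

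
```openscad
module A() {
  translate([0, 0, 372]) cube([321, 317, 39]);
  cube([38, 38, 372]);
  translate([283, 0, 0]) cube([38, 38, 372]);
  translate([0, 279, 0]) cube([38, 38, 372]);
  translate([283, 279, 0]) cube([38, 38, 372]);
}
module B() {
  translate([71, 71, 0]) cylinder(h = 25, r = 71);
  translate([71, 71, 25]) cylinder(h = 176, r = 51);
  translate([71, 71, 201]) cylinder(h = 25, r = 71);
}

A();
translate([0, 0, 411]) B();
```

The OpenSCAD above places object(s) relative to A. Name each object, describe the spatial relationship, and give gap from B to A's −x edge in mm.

A is a stool. B is a spool. The spool is on top of the stool. The gap from the spool to the stool's −x edge is 0 mm.

The spool's min-x is at 0; the stool's min-x is 0; gap = 0 mm.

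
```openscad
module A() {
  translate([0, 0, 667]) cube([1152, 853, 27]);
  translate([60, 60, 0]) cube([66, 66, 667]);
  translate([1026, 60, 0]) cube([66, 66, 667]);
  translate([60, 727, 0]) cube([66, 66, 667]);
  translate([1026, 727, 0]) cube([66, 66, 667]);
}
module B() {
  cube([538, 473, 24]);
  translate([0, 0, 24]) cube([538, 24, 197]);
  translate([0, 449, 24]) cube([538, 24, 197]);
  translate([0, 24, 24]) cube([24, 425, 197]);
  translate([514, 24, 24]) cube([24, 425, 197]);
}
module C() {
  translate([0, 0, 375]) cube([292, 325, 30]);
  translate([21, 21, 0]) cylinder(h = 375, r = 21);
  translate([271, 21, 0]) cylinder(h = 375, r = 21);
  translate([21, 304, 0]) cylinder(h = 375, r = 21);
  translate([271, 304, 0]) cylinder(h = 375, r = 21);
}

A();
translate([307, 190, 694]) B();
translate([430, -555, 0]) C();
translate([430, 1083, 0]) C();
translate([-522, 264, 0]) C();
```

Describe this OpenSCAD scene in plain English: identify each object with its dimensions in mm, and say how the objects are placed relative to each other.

A is a rectangular dining table. The top is 1152×853×27 mm with its upper surface at z = 694 mm. It stands on four 66×66 mm square legs, each inset 60 mm from the nearest pair of top edges, running from the floor to the underside of the top.

B is an open-topped rectangular box: outside dimensions 538×473×221 mm, with a uniform wall and base thickness of 24 mm. The base is a full 538×473 slab on the floor; four walls sit on top of the base. The front and back walls (the −y and +y sides) span the full width; the two side walls fit between them.

C is a four-legged stool. The seat is a 292×325×30 mm slab whose top surface is at z = 405 mm; four round legs, each 42 mm in diameter, run from the floor (z = 0) to the underside of the seat, each leg's axis is inset half a diameter from the nearest pair of seat edges (so the leg's bounding box is flush with the corner).

The open box is on top of the table, centred. Three stools sit around the table at the −y, +y, −x sides.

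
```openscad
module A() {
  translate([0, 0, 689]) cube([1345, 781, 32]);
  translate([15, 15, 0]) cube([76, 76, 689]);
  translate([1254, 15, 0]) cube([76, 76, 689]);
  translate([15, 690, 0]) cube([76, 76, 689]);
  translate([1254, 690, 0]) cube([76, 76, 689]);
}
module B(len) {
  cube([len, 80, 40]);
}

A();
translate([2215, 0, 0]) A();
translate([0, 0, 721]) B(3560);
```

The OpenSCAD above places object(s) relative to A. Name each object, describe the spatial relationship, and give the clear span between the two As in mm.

Second table starts at x = 2215; first ends at x = 1345; clear span = 2215 − 1345 = 870 mm.

A is a table. B is a beam. A beam spans the tops of two tables. The clear span between the two tables is 870 mm.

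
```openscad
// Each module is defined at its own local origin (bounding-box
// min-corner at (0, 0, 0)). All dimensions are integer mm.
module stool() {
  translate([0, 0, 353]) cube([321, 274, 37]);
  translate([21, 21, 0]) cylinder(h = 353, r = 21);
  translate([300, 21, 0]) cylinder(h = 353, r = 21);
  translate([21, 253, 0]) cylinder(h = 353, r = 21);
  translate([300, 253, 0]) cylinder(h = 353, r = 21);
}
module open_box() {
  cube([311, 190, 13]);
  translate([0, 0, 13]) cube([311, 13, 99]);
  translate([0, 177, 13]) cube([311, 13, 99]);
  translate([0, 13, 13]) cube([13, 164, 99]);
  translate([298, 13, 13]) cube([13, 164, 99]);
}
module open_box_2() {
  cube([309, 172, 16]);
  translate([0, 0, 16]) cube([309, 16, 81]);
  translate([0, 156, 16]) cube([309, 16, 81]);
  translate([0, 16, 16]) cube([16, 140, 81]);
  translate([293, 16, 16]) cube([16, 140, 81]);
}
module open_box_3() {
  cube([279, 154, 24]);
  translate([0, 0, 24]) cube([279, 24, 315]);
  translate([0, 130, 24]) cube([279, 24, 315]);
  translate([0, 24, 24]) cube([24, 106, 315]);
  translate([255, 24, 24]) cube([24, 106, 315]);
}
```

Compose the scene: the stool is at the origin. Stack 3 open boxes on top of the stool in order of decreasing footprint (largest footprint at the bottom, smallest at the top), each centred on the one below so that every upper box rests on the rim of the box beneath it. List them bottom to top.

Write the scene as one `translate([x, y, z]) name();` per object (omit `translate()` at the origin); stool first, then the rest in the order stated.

stool();
translate([5, 42, 390]) open_box();
translate([6, 51, 502]) open_box_2();
translate([21, 60, 599]) open_box_3();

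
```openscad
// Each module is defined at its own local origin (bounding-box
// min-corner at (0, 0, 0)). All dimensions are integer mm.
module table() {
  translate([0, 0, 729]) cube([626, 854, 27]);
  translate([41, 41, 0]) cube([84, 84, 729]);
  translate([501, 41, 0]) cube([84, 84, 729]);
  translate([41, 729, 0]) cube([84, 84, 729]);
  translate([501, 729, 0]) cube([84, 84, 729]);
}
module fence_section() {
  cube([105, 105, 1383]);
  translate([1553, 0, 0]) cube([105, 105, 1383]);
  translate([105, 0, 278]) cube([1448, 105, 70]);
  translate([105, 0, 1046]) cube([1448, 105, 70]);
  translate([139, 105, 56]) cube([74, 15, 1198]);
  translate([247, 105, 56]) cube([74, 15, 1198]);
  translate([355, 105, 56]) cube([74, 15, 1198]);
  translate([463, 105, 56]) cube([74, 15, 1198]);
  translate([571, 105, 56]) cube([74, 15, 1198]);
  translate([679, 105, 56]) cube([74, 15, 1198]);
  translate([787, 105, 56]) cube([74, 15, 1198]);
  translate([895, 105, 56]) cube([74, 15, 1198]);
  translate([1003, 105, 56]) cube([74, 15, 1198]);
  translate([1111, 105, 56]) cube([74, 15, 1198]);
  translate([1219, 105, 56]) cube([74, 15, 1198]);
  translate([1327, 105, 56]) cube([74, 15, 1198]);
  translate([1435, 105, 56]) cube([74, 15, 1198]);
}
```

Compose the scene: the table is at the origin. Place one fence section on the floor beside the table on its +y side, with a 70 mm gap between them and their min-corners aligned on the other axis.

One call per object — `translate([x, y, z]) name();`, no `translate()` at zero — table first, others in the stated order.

table();
translate([0, 924, 0]) fence_section();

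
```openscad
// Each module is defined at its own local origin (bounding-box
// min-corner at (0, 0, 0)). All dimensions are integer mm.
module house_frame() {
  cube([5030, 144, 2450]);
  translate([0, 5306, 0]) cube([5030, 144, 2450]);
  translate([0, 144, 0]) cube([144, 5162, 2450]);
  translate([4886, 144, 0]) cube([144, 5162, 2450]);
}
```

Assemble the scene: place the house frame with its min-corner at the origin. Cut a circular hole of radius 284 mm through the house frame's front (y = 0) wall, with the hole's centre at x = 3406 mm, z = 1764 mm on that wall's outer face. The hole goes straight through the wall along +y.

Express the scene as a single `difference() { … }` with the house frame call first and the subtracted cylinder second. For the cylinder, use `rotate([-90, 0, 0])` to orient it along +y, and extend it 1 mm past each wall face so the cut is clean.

difference() {
  house_frame();
  translate([3406, -1, 1764]) rotate([-90, 0, 0]) cylinder(h = 146, r = 284);
}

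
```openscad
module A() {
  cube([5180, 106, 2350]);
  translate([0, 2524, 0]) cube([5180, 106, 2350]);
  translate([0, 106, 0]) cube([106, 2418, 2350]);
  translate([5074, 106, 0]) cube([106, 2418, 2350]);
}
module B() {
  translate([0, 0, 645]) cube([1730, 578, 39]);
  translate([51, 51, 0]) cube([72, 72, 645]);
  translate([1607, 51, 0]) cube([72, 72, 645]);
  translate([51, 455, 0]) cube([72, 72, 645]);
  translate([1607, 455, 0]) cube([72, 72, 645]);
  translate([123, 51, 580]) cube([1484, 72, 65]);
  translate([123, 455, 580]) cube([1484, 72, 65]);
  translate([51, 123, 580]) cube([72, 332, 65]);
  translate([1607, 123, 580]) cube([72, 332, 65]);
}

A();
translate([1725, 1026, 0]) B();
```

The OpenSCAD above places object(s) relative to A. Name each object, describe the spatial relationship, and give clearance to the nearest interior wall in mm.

A is a house frame. B is a table. The table sits inside the house frame, centred. The clearance to the nearest interior wall is 920 mm.

Clearances: x = 1619, y = 920; minimum 920 mm.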